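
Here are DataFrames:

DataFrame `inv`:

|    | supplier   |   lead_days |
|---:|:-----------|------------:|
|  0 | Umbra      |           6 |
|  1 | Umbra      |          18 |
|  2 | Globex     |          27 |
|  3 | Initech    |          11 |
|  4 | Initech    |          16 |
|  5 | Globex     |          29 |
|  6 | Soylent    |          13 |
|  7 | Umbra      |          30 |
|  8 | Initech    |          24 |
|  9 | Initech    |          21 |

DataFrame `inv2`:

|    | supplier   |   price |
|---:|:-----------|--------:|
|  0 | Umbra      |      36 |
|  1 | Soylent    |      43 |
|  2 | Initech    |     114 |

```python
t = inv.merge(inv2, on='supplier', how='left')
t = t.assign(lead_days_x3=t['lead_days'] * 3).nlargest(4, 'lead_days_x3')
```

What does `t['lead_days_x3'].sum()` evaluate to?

merge on 'supplier' (how='left') → 10 rows:
  supplier  lead_days  price
0    Umbra          6   36.0
1    Umbra         18   36.0
2   Globex         27    NaN
3  Initech         11  114.0
4  Initech         16  114.0
5   Globex         29    NaN
6  Soylent         13   43.0
7    Umbra         30   36.0
8  Initech         24  114.0
9  Initech         21  114.0
add column lead_days_x3 = t['lead_days'] * 3:
  supplier  lead_days  price  lead_days_x3
0    Umbra          6   36.0            18
1    Umbra         18   36.0            54
2   Globex         27    NaN            81
3  Initech         11  114.0            33
4  Initech         16  114.0            48
5   Globex         29    NaN            87
6  Soylent         13   43.0            39
7    Umbra         30   36.0            90
8  Initech         24  114.0            72
9  Initech         21  114.0            63
take 4 rows with largest lead_days_x3:
  supplier  lead_days  price  lead_days_x3
7    Umbra         30   36.0            90
5   Globex         29    NaN            87
2   Globex         27    NaN            81
8  Initech         24  114.0            72
Hence 330.

330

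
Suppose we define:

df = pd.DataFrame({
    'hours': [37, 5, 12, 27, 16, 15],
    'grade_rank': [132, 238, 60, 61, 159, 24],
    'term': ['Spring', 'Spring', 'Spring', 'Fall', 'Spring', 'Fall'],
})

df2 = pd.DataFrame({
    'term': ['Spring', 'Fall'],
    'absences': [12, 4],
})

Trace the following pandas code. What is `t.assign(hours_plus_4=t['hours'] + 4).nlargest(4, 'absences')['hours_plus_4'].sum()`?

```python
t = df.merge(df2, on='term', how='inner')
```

86

merge on 'term' (how='inner') → 6 rows:
   hours  grade_rank    term  absences
0     37         132  Spring        12
1      5         238  Spring        12
2     12          60  Spring        12
3     27          61    Fall         4
4     16         159  Spring        12
5     15          24    Fall         4
add column hours_plus_4 = t['hours'] + 4:
   hours  grade_rank    term  absences  hours_plus_4
0     37         132  Spring        12            41
1      5         238  Spring        12             9
2     12          60  Spring        12            16
3     27          61    Fall         4            31
4     16         159  Spring        12            20
5     15          24    Fall         4            19
take 4 rows with largest absences:
   hours  grade_rank    term  absences  hours_plus_4
0     37         132  Spring        12            41
1      5         238  Spring        12             9
2     12          60  Spring        12            16
4     16         159  Spring        12            20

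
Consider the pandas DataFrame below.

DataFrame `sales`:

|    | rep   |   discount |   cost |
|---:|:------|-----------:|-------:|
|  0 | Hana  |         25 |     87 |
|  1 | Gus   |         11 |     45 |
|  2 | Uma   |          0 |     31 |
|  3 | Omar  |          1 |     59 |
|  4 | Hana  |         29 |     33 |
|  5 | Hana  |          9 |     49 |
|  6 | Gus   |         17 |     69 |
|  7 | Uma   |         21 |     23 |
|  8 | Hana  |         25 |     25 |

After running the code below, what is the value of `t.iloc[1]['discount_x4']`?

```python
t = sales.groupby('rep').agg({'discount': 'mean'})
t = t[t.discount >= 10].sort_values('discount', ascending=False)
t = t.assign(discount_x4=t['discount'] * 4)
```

56.0

group by rep, mean of discount:
      discount
rep           
Gus       14.0
Hana      22.0
Omar       1.0
Uma       10.5
filter rows where discount >= 10:
      discount
rep           
Gus       14.0
Hana      22.0
Uma       10.5
sort by discount descending:
      discount
rep           
Hana      22.0
Gus       14.0
Uma       10.5
add column discount_x4 = t['discount'] * 4:
      discount  discount_x4
rep                        
Hana      22.0         88.0
Gus       14.0         56.0
Uma       10.5         42.0
Reading off the value at position 1, column 'discount_x4', we get 56.0.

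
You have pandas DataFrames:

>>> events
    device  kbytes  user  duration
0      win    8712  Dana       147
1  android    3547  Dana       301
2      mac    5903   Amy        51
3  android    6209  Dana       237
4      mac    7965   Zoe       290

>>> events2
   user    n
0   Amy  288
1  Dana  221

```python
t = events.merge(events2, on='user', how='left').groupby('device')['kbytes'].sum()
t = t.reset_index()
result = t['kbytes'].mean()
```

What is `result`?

merge on 'user' (how='left') → 5 rows:
    device  kbytes  user  duration      n
0      win    8712  Dana       147  221.0
1  android    3547  Dana       301  221.0
2      mac    5903   Amy        51  288.0
3  android    6209  Dana       237  221.0
4      mac    7965   Zoe       290    NaN
group by device, sum of kbytes:
device
android     9756
mac        13868
win         8712
Name: kbytes, dtype: int64
reset_index():
    device  kbytes
0  android    9756
1      mac   13868
2      win    8712
Finally, mean of column 'kbytes' = 10778.6666667.

10778.6666667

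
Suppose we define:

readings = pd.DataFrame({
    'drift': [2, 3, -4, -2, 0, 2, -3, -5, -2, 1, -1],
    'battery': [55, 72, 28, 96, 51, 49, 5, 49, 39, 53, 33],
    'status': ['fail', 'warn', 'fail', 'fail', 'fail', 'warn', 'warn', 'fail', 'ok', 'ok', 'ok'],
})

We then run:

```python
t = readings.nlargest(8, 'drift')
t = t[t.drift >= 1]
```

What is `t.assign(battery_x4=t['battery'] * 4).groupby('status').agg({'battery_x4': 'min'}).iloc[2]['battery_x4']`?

take 8 rows with largest drift:
    drift  battery status
1       3       72   warn
0       2       55   fail
5       2       49   warn
9       1       53     ok
4       0       51   fail
10     -1       33     ok
3      -2       96   fail
8      -2       39     ok
filter rows where drift >= 1:
   drift  battery status
1      3       72   warn
0      2       55   fail
5      2       49   warn
9      1       53     ok
add column battery_x4 = t['battery'] * 4:
   drift  battery status  battery_x4
1      3       72   warn         288
0      2       55   fail         220
5      2       49   warn         196
9      1       53     ok         212
group by status, min of battery_x4:
        battery_x4
status            
fail           220
ok             212
warn           196

196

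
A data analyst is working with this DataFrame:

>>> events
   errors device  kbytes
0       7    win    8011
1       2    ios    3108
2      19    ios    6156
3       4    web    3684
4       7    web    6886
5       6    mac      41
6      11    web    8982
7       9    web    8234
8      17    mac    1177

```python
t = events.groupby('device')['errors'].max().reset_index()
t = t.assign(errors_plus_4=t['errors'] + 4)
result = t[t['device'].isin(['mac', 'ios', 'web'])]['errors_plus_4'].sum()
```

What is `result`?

59

group by device, max of errors:
device
ios    19
mac    17
web    11
win     7
Name: errors, dtype: int64
reset_index():
  device  errors
0    ios      19
1    mac      17
2    web      11
3    win       7
add column errors_plus_4 = t['errors'] + 4:
  device  errors  errors_plus_4
0    ios      19             23
1    mac      17             21
2    web      11             15
3    win       7             11
filter rows where device in ['mac', 'ios', 'web']:
  device  errors  errors_plus_4
0    ios      19             23
1    mac      17             21
2    web      11             15
sum of column 'errors_plus_4' → 59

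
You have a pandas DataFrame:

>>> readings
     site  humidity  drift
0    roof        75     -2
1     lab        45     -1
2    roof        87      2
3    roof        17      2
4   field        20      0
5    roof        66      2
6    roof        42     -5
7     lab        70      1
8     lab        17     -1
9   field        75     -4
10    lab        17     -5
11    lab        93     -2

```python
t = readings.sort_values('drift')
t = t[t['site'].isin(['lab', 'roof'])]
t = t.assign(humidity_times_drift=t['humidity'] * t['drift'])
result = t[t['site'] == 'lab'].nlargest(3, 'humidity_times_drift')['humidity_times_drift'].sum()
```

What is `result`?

sort by drift:
     site  humidity  drift
6    roof        42     -5
10    lab        17     -5
9   field        75     -4
0    roof        75     -2
11    lab        93     -2
1     lab        45     -1
8     lab        17     -1
4   field        20      0
7     lab        70      1
2    roof        87      2
3    roof        17      2
5    roof        66      2
filter rows where site in ['lab', 'roof']:
    site  humidity  drift
6   roof        42     -5
10   lab        17     -5
0   roof        75     -2
11   lab        93     -2
1    lab        45     -1
8    lab        17     -1
7    lab        70      1
2   roof        87      2
3   roof        17      2
5   roof        66      2
add column humidity_times_drift = t['humidity'] * t['drift']:
    site  humidity  drift  humidity_times_drift
6   roof        42     -5                  -210
10   lab        17     -5                   -85
0   roof        75     -2                  -150
11   lab        93     -2                  -186
1    lab        45     -1                   -45
8    lab        17     -1                   -17
7    lab        70      1                    70
2   roof        87      2                   174
3   roof        17      2                    34
5   roof        66      2                   132
filter rows where site == 'lab':
   site  humidity  drift  humidity_times_drift
10  lab        17     -5                   -85
11  lab        93     -2                  -186
1   lab        45     -1                   -45
8   lab        17     -1                   -17
7   lab        70      1                    70
take 3 rows with largest humidity_times_drift:
  site  humidity  drift  humidity_times_drift
7  lab        70      1                    70
8  lab        17     -1                   -17
1  lab        45     -1                   -45
Hence 8.

8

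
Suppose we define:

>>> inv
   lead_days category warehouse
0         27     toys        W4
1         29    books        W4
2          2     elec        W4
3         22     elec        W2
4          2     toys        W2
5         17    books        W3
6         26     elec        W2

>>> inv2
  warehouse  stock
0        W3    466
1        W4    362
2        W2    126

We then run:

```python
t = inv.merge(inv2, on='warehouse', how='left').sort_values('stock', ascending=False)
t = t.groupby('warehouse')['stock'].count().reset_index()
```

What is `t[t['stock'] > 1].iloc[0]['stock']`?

3

merge on 'warehouse' (how='left') → 7 rows:
   lead_days category warehouse  stock
0         27     toys        W4    362
1         29    books        W4    362
2          2     elec        W4    362
3         22     elec        W2    126
4          2     toys        W2    126
5         17    books        W3    466
6         26     elec        W2    126
sort by stock descending:
   lead_days category warehouse  stock
5         17    books        W3    466
0         27     toys        W4    362
1         29    books        W4    362
2          2     elec        W4    362
3         22     elec        W2    126
4          2     toys        W2    126
6         26     elec        W2    126
group by warehouse, count of stock:
warehouse
W2    3
W3    1
W4    3
Name: stock, dtype: int64
reset_index():
  warehouse  stock
0        W2      3
1        W3      1
2        W4      3
filter rows where stock > 1:
  warehouse  stock
0        W2      3
2        W4      3
Taking the value at position 0, column 'stock' gives 3.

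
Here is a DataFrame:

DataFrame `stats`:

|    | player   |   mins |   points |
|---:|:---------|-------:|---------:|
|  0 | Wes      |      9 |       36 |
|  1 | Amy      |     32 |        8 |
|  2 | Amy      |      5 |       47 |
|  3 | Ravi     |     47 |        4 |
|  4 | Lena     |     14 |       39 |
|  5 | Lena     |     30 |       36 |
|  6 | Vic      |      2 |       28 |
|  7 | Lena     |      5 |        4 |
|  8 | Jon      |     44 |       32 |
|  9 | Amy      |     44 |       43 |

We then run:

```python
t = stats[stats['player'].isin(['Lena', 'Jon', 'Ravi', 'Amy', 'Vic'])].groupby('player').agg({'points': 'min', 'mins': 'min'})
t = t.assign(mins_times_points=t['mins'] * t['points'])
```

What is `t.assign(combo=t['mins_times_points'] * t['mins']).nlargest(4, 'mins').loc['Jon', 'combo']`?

filter rows where player in ['Lena', 'Jon', 'Ravi', 'Amy', 'Vic']:
  player  mins  points
1    Amy    32       8
2    Amy     5      47
3   Ravi    47       4
4   Lena    14      39
5   Lena    30      36
6    Vic     2      28
7   Lena     5       4
8    Jon    44      32
9    Amy    44      43
group by player: min(points), min(mins):
        points  mins
player              
Amy          8     5
Jon         32    44
Lena         4     5
Ravi         4    47
Vic         28     2
add column mins_times_points = t['mins'] * t['points']:
        points  mins  mins_times_points
player                                 
Amy          8     5                 40
Jon         32    44               1408
Lena         4     5                 20
Ravi         4    47                188
Vic         28     2                 56
add column combo = t['mins_times_points'] * t['mins']:
        points  mins  mins_times_points  combo
player                                        
Amy          8     5                 40    200
Jon         32    44               1408  61952
Lena         4     5                 20    100
Ravi         4    47                188   8836
Vic         28     2                 56    112
take 4 rows with largest mins:
        points  mins  mins_times_points  combo
player                                        
Ravi         4    47                188   8836
Jon         32    44               1408  61952
Amy          8     5                 40    200
Lena         4     5                 20    100

61952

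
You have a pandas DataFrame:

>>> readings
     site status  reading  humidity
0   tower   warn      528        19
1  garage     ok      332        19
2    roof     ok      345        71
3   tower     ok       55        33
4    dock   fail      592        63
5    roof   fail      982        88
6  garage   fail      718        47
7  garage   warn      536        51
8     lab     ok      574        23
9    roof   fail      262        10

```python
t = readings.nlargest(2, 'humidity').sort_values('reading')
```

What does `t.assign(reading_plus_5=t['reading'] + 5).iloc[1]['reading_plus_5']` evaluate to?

987

take 2 rows with largest humidity:
   site status  reading  humidity
5  roof   fail      982        88
2  roof     ok      345        71
sort by reading:
   site status  reading  humidity
2  roof     ok      345        71
5  roof   fail      982        88
add column reading_plus_5 = t['reading'] + 5:
   site status  reading  humidity  reading_plus_5
2  roof     ok      345        71             350
5  roof   fail      982        88             987
So iloc[1]['reading_plus_5'] = 987.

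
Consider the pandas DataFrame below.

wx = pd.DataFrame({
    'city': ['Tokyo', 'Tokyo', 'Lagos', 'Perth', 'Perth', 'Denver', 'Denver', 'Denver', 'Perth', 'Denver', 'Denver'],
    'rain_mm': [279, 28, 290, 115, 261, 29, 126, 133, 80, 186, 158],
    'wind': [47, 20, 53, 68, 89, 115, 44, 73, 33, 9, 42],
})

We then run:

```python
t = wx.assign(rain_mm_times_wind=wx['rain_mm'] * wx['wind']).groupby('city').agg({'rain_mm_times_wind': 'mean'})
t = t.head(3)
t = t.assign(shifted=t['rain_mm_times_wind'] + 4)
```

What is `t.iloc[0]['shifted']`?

5383.6

add column rain_mm_times_wind = wx['rain_mm'] * wx['wind']:
      city  rain_mm  wind  rain_mm_times_wind
0    Tokyo      279    47               13113
1    Tokyo       28    20                 560
2    Lagos      290    53               15370
3    Perth      115    68                7820
4    Perth      261    89               23229
5   Denver       29   115                3335
6   Denver      126    44                5544
7   Denver      133    73                9709
8    Perth       80    33                2640
9   Denver      186     9                1674
10  Denver      158    42                6636
group by city, mean of rain_mm_times_wind:
        rain_mm_times_wind
city                      
Denver         5379.600000
Lagos         15370.000000
Perth         11229.666667
Tokyo          6836.500000
take first 3 rows:
        rain_mm_times_wind
city                      
Denver         5379.600000
Lagos         15370.000000
Perth         11229.666667
add column shifted = t['rain_mm_times_wind'] + 4:
        rain_mm_times_wind       shifted
city                                    
Denver         5379.600000   5383.600000
Lagos         15370.000000  15374.000000
Perth         11229.666667  11233.666667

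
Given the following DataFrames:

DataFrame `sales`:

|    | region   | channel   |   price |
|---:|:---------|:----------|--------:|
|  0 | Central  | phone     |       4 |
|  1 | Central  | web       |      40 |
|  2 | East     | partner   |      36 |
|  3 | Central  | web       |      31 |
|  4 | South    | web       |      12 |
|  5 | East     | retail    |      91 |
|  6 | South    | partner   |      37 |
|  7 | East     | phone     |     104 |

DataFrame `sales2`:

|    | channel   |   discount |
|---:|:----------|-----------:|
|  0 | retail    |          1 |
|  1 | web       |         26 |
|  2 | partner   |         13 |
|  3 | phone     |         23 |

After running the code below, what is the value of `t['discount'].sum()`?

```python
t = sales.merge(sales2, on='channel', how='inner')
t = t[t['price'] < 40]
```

merge on 'channel' (how='inner') → 8 rows:
    region  channel  price  discount
0  Central    phone      4        23
1  Central      web     40        26
2     East  partner     36        13
3  Central      web     31        26
4    South      web     12        26
5     East   retail     91         1
6    South  partner     37        13
7     East    phone    104        23
filter rows where price < 40:
    region  channel  price  discount
0  Central    phone      4        23
2     East  partner     36        13
3  Central      web     31        26
4    South      web     12        26
6    South  partner     37        13
Then the sum of column 'discount': 101

101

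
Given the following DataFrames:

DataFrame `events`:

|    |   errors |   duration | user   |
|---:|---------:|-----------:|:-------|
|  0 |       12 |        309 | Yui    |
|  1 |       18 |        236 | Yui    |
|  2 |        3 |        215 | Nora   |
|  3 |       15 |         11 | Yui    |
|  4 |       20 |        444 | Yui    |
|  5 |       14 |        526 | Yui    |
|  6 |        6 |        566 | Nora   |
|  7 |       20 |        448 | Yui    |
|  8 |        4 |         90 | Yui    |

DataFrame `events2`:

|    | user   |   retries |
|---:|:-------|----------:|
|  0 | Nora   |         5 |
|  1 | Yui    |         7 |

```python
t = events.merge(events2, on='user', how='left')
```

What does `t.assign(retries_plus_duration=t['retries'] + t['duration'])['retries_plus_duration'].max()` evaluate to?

571

merge on 'user' (how='left') → 9 rows:
   errors  duration  user  retries
0      12       309   Yui        7
1      18       236   Yui        7
2       3       215  Nora        5
3      15        11   Yui        7
4      20       444   Yui        7
5      14       526   Yui        7
6       6       566  Nora        5
7      20       448   Yui        7
8       4        90   Yui        7
add column retries_plus_duration = t['retries'] + t['duration']:
   errors  duration  user  retries  retries_plus_duration
0      12       309   Yui        7                    316
1      18       236   Yui        7                    243
2       3       215  Nora        5                    220
3      15        11   Yui        7                     18
4      20       444   Yui        7                    451
5      14       526   Yui        7                    533
6       6       566  Nora        5                    571
7      20       448   Yui        7                    455
8       4        90   Yui        7                     97
The max of column 'retries_plus_duration' is 571.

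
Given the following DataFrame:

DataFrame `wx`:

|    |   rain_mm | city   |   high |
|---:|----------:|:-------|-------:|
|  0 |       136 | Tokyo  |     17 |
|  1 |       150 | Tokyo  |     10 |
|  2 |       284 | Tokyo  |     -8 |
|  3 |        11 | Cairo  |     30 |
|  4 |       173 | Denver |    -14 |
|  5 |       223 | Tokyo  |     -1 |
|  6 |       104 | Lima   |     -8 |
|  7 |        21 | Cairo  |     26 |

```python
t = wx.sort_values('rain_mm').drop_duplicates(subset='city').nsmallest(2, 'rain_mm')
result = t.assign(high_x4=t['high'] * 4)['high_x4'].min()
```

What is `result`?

-32

sort by rain_mm:
   rain_mm    city  high
3       11   Cairo    30
7       21   Cairo    26
6      104    Lima    -8
0      136   Tokyo    17
1      150   Tokyo    10
4      173  Denver   -14
5      223   Tokyo    -1
2      284   Tokyo    -8
drop duplicate city (keep=first):
   rain_mm    city  high
3       11   Cairo    30
6      104    Lima    -8
0      136   Tokyo    17
4      173  Denver   -14
take 2 rows with smallest rain_mm:
   rain_mm   city  high
3       11  Cairo    30
6      104   Lima    -8
add column high_x4 = t['high'] * 4:
   rain_mm   city  high  high_x4
3       11  Cairo    30      120
6      104   Lima    -8      -32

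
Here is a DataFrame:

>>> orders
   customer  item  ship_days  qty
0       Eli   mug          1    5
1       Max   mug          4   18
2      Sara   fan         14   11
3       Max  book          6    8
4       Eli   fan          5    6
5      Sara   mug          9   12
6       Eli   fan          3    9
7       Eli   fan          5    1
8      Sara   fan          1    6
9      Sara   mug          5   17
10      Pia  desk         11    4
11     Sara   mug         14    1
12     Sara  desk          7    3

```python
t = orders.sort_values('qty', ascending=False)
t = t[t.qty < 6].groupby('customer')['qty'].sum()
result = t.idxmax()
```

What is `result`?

sort by qty descending:
   customer  item  ship_days  qty
1       Max   mug          4   18
9      Sara   mug          5   17
5      Sara   mug          9   12
2      Sara   fan         14   11
6       Eli   fan          3    9
3       Max  book          6    8
4       Eli   fan          5    6
8      Sara   fan          1    6
0       Eli   mug          1    5
10      Pia  desk         11    4
12     Sara  desk          7    3
7       Eli   fan          5    1
11     Sara   mug         14    1
filter rows where qty < 6:
   customer  item  ship_days  qty
0       Eli   mug          1    5
10      Pia  desk         11    4
12     Sara  desk          7    3
7       Eli   fan          5    1
11     Sara   mug         14    1
group by customer, sum of qty:
customer
Eli     6
Pia     4
Sara    4
Name: qty, dtype: int64
So idxmax() = Eli.

Eli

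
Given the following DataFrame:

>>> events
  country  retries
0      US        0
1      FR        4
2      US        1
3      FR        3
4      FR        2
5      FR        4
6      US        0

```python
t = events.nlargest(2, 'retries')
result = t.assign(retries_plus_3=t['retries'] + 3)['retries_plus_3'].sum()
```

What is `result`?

take 2 rows with largest retries:
  country  retries
1      FR        4
5      FR        4
add column retries_plus_3 = t['retries'] + 3:
  country  retries  retries_plus_3
1      FR        4               7
5      FR        4               7
So sum() = 14.

14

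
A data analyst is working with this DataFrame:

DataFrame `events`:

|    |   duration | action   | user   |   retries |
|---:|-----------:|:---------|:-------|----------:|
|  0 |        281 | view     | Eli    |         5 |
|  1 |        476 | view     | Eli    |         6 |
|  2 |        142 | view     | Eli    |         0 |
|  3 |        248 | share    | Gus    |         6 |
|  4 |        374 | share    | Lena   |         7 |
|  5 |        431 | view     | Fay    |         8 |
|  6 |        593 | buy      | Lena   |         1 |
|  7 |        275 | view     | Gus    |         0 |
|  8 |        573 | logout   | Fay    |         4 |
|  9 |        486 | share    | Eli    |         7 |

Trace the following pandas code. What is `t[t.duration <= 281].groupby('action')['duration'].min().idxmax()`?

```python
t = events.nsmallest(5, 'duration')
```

share

take 5 rows with smallest duration:
   duration action  user  retries
2       142   view   Eli        0
3       248  share   Gus        6
7       275   view   Gus        0
0       281   view   Eli        5
4       374  share  Lena        7
filter rows where duration <= 281:
   duration action user  retries
2       142   view  Eli        0
3       248  share  Gus        6
7       275   view  Gus        0
0       281   view  Eli        5
group by action, min of duration:
action
share    248
view     142
Name: duration, dtype: int64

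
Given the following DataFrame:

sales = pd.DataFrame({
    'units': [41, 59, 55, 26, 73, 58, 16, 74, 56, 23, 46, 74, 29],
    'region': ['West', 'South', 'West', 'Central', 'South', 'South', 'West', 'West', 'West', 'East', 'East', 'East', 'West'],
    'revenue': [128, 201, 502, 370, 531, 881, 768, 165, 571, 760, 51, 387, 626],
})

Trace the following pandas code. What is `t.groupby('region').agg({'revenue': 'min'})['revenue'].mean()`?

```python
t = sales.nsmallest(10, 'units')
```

take 10 rows with smallest units:
    units   region  revenue
6      16     West      768
9      23     East      760
3      26  Central      370
12     29     West      626
0      41     West      128
10     46     East       51
2      55     West      502
8      56     West      571
5      58    South      881
1      59    South      201
group by region, min of revenue:
         revenue
region          
Central      370
East          51
South        201
West         128
Then the mean of column 'revenue': 187.5

187.5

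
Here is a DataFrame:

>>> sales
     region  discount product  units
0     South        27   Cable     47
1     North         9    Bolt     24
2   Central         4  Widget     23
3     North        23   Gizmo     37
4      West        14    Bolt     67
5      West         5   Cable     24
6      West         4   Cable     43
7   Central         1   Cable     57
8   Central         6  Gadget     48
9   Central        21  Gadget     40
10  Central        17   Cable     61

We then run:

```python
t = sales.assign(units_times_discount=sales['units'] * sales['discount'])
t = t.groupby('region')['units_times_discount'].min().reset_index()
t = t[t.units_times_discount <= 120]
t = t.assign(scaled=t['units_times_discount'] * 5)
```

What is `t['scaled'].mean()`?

442.5

add column units_times_discount = sales['units'] * sales['discount']:
     region  discount product  units  units_times_discount
0     South        27   Cable     47                  1269
1     North         9    Bolt     24                   216
2   Central         4  Widget     23                    92
3     North        23   Gizmo     37                   851
4      West        14    Bolt     67                   938
5      West         5   Cable     24                   120
6      West         4   Cable     43                   172
7   Central         1   Cable     57                    57
8   Central         6  Gadget     48                   288
9   Central        21  Gadget     40                   840
10  Central        17   Cable     61                  1037
group by region, min of units_times_discount:
region
Central      57
North       216
South      1269
West        120
Name: units_times_discount, dtype: int64
reset_index():
    region  units_times_discount
0  Central                    57
1    North                   216
2    South                  1269
3     West                   120
filter rows where units_times_discount <= 120:
    region  units_times_discount
0  Central                    57
3     West                   120
add column scaled = t['units_times_discount'] * 5:
    region  units_times_discount  scaled
0  Central                    57     285
3     West                   120     600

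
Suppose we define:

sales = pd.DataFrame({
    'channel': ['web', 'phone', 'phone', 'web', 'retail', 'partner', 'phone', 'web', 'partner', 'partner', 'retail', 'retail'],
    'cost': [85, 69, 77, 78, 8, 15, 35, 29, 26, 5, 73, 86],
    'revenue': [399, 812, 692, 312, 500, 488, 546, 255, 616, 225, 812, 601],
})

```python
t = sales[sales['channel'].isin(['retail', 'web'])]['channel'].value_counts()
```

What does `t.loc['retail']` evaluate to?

3

filter rows where channel in ['retail', 'web']:
   channel  cost  revenue
0      web    85      399
3      web    78      312
4   retail     8      500
7      web    29      255
10  retail    73      812
11  retail    86      601
value_counts of channel:
channel
web       3
retail    3
Name: count, dtype: int64
Taking the value at index 'retail' gives 3.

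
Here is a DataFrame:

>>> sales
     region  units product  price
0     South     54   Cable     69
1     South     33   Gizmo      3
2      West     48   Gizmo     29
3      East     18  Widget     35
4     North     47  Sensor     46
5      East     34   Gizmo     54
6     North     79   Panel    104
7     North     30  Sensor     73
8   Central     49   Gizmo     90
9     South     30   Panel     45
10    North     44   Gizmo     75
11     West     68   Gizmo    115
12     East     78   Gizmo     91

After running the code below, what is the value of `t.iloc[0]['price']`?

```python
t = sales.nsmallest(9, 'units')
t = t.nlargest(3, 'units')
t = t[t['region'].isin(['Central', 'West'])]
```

90

take 9 rows with smallest units:
     region  units product  price
3      East     18  Widget     35
7     North     30  Sensor     73
9     South     30   Panel     45
1     South     33   Gizmo      3
5      East     34   Gizmo     54
10    North     44   Gizmo     75
4     North     47  Sensor     46
2      West     48   Gizmo     29
8   Central     49   Gizmo     90
take 3 rows with largest units:
    region  units product  price
8  Central     49   Gizmo     90
2     West     48   Gizmo     29
4    North     47  Sensor     46
filter rows where region in ['Central', 'West']:
    region  units product  price
8  Central     49   Gizmo     90
2     West     48   Gizmo     29
Then the value at position 0, column 'price': 90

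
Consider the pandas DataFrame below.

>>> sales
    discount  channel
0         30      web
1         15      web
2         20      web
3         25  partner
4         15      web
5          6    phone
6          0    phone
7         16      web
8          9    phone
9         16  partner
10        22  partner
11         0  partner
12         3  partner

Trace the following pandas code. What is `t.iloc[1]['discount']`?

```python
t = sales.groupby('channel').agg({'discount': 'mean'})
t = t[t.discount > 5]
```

19.2

group by channel, mean of discount:
         discount
channel          
partner      13.2
phone         5.0
web          19.2
filter rows where discount > 5:
         discount
channel          
partner      13.2
web          19.2
Taking the value at position 1, column 'discount' gives 19.2.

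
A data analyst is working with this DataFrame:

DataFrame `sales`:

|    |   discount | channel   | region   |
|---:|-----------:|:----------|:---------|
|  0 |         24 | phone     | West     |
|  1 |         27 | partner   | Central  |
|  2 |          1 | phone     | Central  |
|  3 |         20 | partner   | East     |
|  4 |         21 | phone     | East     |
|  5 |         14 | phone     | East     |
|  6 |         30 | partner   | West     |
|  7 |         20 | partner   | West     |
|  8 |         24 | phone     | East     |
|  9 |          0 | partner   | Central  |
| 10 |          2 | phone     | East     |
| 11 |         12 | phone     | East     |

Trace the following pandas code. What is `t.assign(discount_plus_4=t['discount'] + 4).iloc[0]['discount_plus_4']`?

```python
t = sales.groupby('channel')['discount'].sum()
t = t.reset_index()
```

101

group by channel, sum of discount:
channel
partner    97
phone      98
Name: discount, dtype: int64
reset_index():
   channel  discount
0  partner        97
1    phone        98
add column discount_plus_4 = t['discount'] + 4:
   channel  discount  discount_plus_4
0  partner        97              101
1    phone        98              102
Finally, value at position 0, column 'discount_plus_4' = 101.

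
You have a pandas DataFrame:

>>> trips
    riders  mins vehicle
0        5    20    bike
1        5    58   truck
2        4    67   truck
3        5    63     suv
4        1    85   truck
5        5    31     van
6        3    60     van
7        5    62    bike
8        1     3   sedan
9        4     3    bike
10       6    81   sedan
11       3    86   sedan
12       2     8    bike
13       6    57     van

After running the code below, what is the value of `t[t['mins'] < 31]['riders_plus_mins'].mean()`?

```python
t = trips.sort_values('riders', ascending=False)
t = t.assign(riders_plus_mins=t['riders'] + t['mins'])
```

11.5

sort by riders descending:
    riders  mins vehicle
10       6    81   sedan
13       6    57     van
0        5    20    bike
1        5    58   truck
3        5    63     suv
5        5    31     van
7        5    62    bike
2        4    67   truck
9        4     3    bike
6        3    60     van
11       3    86   sedan
12       2     8    bike
4        1    85   truck
8        1     3   sedan
add column riders_plus_mins = t['riders'] + t['mins']:
    riders  mins vehicle  riders_plus_mins
10       6    81   sedan                87
13       6    57     van                63
0        5    20    bike                25
1        5    58   truck                63
3        5    63     suv                68
5        5    31     van                36
7        5    62    bike                67
2        4    67   truck                71
9        4     3    bike                 7
6        3    60     van                63
11       3    86   sedan                89
12       2     8    bike                10
4        1    85   truck                86
8        1     3   sedan                 4
filter rows where mins < 31:
    riders  mins vehicle  riders_plus_mins
0        5    20    bike                25
9        4     3    bike                 7
12       2     8    bike                10
8        1     3   sedan                 4
mean of column 'riders_plus_mins' → 11.5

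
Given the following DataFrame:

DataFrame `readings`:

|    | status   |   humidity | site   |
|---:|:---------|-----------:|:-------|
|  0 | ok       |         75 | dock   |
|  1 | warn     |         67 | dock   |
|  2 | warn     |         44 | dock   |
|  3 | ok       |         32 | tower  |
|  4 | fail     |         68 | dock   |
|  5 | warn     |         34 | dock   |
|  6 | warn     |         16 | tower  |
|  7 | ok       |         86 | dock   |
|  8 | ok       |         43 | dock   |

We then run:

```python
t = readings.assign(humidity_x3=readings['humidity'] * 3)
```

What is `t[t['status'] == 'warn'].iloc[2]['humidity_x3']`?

add column humidity_x3 = readings['humidity'] * 3:
  status  humidity   site  humidity_x3
0     ok        75   dock          225
1   warn        67   dock          201
2   warn        44   dock          132
3     ok        32  tower           96
4   fail        68   dock          204
5   warn        34   dock          102
6   warn        16  tower           48
7     ok        86   dock          258
8     ok        43   dock          129
filter rows where status == 'warn':
  status  humidity   site  humidity_x3
1   warn        67   dock          201
2   warn        44   dock          132
5   warn        34   dock          102
6   warn        16  tower           48

102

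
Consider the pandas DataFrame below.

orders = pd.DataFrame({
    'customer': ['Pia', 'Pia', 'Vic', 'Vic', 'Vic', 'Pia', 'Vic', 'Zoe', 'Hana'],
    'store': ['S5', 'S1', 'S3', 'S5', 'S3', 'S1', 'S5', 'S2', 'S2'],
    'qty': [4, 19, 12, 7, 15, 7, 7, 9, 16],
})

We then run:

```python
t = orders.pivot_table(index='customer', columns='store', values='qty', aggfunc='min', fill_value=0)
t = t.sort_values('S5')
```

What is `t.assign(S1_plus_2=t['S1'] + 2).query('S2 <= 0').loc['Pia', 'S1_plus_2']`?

9

pivot: rows=customer, cols=store, min(qty):
store     S1  S2  S3  S5
customer                
Hana       0  16   0   0
Pia        7   0   0   4
Vic        0   0  12   7
Zoe        0   9   0   0
sort by S5:
store     S1  S2  S3  S5
customer                
Hana       0  16   0   0
Zoe        0   9   0   0
Pia        7   0   0   4
Vic        0   0  12   7
add column S1_plus_2 = t['S1'] + 2:
store     S1  S2  S3  S5  S1_plus_2
customer                           
Hana       0  16   0   0          2
Zoe        0   9   0   0          2
Pia        7   0   0   4          9
Vic        0   0  12   7          2
filter rows where S2 <= 0:
store     S1  S2  S3  S5  S1_plus_2
customer                           
Pia        7   0   0   4          9
Vic        0   0  12   7          2
Reading off the value at row 'Pia', column 'S1_plus_2', we get 9.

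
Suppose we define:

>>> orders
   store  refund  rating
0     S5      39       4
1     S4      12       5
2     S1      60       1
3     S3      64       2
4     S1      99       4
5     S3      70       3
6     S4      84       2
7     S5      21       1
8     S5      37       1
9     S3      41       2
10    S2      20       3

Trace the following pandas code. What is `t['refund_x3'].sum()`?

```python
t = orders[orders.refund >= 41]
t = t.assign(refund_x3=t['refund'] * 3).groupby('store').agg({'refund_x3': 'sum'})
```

1254

filter rows where refund >= 41:
  store  refund  rating
2    S1      60       1
3    S3      64       2
4    S1      99       4
5    S3      70       3
6    S4      84       2
9    S3      41       2
add column refund_x3 = t['refund'] * 3:
  store  refund  rating  refund_x3
2    S1      60       1        180
3    S3      64       2        192
4    S1      99       4        297
5    S3      70       3        210
6    S4      84       2        252
9    S3      41       2        123
group by store, sum of refund_x3:
       refund_x3
store           
S1           477
S3           525
S4           252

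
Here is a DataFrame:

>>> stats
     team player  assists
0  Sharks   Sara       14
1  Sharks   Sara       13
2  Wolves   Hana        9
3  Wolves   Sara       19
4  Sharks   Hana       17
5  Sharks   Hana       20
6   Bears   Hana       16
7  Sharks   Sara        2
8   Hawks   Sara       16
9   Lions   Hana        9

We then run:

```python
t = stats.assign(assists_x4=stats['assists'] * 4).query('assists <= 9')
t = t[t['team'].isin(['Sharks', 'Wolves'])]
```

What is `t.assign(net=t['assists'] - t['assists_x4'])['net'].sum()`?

-33

add column assists_x4 = stats['assists'] * 4:
     team player  assists  assists_x4
0  Sharks   Sara       14          56
1  Sharks   Sara       13          52
2  Wolves   Hana        9          36
3  Wolves   Sara       19          76
4  Sharks   Hana       17          68
5  Sharks   Hana       20          80
6   Bears   Hana       16          64
7  Sharks   Sara        2           8
8   Hawks   Sara       16          64
9   Lions   Hana        9          36
filter rows where assists <= 9:
     team player  assists  assists_x4
2  Wolves   Hana        9          36
7  Sharks   Sara        2           8
9   Lions   Hana        9          36
filter rows where team in ['Sharks', 'Wolves']:
     team player  assists  assists_x4
2  Wolves   Hana        9          36
7  Sharks   Sara        2           8
add column net = t['assists'] - t['assists_x4']:
     team player  assists  assists_x4  net
2  Wolves   Hana        9          36  -27
7  Sharks   Sara        2           8   -6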